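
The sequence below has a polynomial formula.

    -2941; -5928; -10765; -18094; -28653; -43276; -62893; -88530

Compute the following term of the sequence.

D1: -2987, -4837, -7329, -10559, -14623, -19617, -25637
D2: -1850, -2492, -3230, -4064, -4994, -6020
D3: -642, -738, -834, -930, -1026
D4: -96, -96, -96, -96
Fourth differences constant at -96.
-1026 − 96 = -1122;  -6020 − 1122 = -7142;  -25637 − 7142 = -32779;  -88530 − 32779 = -121309

-121309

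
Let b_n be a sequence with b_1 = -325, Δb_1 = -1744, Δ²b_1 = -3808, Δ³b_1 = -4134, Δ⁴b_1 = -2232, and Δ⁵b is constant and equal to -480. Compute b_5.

-48917

Build the table forward from the leading diagonal:
Δ⁵: -480, -480, -480, -480, -480
Δ⁴: -2232, -2712, -3192, -3672, -4152
Δ³: -4134, -6366, -9078, -12270, -15942
Δ²: -3808, -7942, -14308, -23386, -35656
Δ: -1744, -5552, -13494, -27802, -51188
b: -325, -2069, -7621, -21115, -48917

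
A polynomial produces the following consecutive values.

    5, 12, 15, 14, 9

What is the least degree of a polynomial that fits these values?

7, 3, -1, -5
-4, -4, -4
The second differences are constant, so the polynomial has degree 2.

2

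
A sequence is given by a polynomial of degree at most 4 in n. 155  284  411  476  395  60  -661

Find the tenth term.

-6820

129, 127, 65, -81, -335, -721
-2, -62, -146, -254, -386
-60, -84, -108, -132
-24, -24, -24
Constant fourth difference = -24, so extend:
-132 − 24 = -156;  -386 − 156 = -542;  -721 − 542 = -1263;  -661 − 1263 = -1924
-156 − 24 = -180;  -542 − 180 = -722;  -1263 − 722 = -1985;  -1924 − 1985 = -3909
-180 − 24 = -204;  -722 − 204 = -926;  -1985 − 926 = -2911;  -3909 − 2911 = -6820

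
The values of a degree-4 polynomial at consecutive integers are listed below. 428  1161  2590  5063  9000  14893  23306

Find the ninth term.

D1: 733, 1429, 2473, 3937, 5893, 8413
D2: 696, 1044, 1464, 1956, 2520
D3: 348, 420, 492, 564
D4: 72, 72, 72
Fourth differences constant at 72.
564 + 72 = 636;  2520 + 636 = 3156;  8413 + 3156 = 11569;  23306 + 11569 = 34875
636 + 72 = 708;  3156 + 708 = 3864;  11569 + 3864 = 15433;  34875 + 15433 = 50308

50308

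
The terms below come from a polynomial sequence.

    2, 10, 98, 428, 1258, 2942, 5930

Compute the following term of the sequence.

First differences: 8, 88, 330, 830, 1684, 2988
Second differences: 80, 242, 500, 854, 1304
Third differences: 162, 258, 354, 450
Fourth differences: 96, 96, 96
Constant fourth difference = 96, so extend:
450 + 96 = 546;  1304 + 546 = 1850;  2988 + 1850 = 4838;  5930 + 4838 = 10768

10768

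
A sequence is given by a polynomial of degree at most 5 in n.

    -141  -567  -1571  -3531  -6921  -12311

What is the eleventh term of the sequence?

First differences: -426, -1004, -1960, -3390, -5390
Second differences: -578, -956, -1430, -2000
Third differences: -378, -474, -570
Fourth differences: -96, -96
The fourth differences are constant (-96).
-570 − 96 = -666;  -2000 − 666 = -2666;  -5390 − 2666 = -8056;  -12311 − 8056 = -20367
-666 − 96 = -762;  -2666 − 762 = -3428;  -8056 − 3428 = -11484;  -20367 − 11484 = -31851
-762 − 96 = -858;  -3428 − 858 = -4286;  -11484 − 4286 = -15770;  -31851 − 15770 = -47621
-858 − 96 = -954;  -4286 − 954 = -5240;  -15770 − 5240 = -21010;  -47621 − 21010 = -68631
-954 − 96 = -1050;  -5240 − 1050 = -6290;  -21010 − 6290 = -27300;  -68631 − 27300 = -95931

-95931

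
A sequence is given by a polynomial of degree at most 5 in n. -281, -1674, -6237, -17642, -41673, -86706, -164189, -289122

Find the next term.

-480537

D1: -1393  -4563  -11405  -24031  -45033  -77483  -124933
D2: -3170  -6842  -12626  -21002  -32450  -47450
D3: -3672  -5784  -8376  -11448  -15000
D4: -2112  -2592  -3072  -3552
D5: -480  -480  -480
The fifth differences are constant (-480).
-3552 − 480 = -4032;  -15000 − 4032 = -19032;  -47450 − 19032 = -66482;  -124933 − 66482 = -191415;  -289122 − 191415 = -480537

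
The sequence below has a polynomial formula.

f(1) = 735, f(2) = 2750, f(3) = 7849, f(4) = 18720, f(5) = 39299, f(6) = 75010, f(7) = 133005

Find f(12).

1158760

D1: 2015, 5099, 10871, 20579, 35711, 57995
D2: 3084, 5772, 9708, 15132, 22284
D3: 2688, 3936, 5424, 7152
D4: 1248, 1488, 1728
D5: 240, 240
The fifth differences are constant (240).
1728 + 240 = 1968;  7152 + 1968 = 9120;  22284 + 9120 = 31404;  57995 + 31404 = 89399;  133005 + 89399 = 222404
1968 + 240 = 2208;  9120 + 2208 = 11328;  31404 + 11328 = 42732;  89399 + 42732 = 132131;  222404 + 132131 = 354535
2208 + 240 = 2448;  11328 + 2448 = 13776;  42732 + 13776 = 56508;  132131 + 56508 = 188639;  354535 + 188639 = 543174
2448 + 240 = 2688;  13776 + 2688 = 16464;  56508 + 16464 = 72972;  188639 + 72972 = 261611;  543174 + 261611 = 804785
2688 + 240 = 2928;  16464 + 2928 = 19392;  72972 + 19392 = 92364;  261611 + 92364 = 353975;  804785 + 353975 = 1158760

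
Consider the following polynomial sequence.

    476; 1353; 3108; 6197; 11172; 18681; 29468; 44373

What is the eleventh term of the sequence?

123636

877  1755  3089  4975  7509  10787  14905
878  1334  1886  2534  3278  4118
456  552  648  744  840
96  96  96  96
Fourth differences constant at 96.
840 + 96 = 936;  4118 + 936 = 5054;  14905 + 5054 = 19959;  44373 + 19959 = 64332
936 + 96 = 1032;  5054 + 1032 = 6086;  19959 + 6086 = 26045;  64332 + 26045 = 90377
1032 + 96 = 1128;  6086 + 1128 = 7214;  26045 + 7214 = 33259;  90377 + 33259 = 123636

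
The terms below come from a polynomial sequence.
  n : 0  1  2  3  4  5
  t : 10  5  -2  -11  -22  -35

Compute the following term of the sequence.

-50

Δ: -5  -7  -9  -11  -13
Δ²: -2  -2  -2  -2
The second differences are constant (-2).
-13 − 2 = -15;  -35 − 15 = -50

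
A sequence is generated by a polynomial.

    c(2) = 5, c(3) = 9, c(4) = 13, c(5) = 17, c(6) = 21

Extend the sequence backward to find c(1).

1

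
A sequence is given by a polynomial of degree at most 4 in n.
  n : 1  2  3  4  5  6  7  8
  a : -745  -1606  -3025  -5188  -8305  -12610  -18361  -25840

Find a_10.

-47230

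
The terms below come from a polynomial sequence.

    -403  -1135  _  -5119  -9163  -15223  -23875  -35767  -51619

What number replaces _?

Using the last 6 terms:
Δ: -4044  -6060  -8652  -11892  -15852
Δ²: -2016  -2592  -3240  -3960
Δ³: -576  -648  -720
Δ⁴: -72  -72
Constant fourth difference = -72.
Extend backward: -576 + 72 = -504;  -2016 + 504 = -1512;  -4044 + 1512 = -2532;  -5119 + 2532 = -2587

-2587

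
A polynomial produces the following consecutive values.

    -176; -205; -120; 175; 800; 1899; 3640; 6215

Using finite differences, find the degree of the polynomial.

-29, 85, 295, 625, 1099, 1741, 2575
114, 210, 330, 474, 642, 834
96, 120, 144, 168, 192
24, 24, 24, 24
The fourth differences are constant, so the polynomial has degree 4.

4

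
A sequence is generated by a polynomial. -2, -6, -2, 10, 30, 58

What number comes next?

94

Δ: -4 , 4 , 12 , 20 , 28
Δ²: 8 , 8 , 8 , 8
Constant second difference = 8, so extend:
28 + 8 = 36;  58 + 36 = 94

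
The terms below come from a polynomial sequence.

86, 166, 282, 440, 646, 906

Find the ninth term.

First differences: 80 , 116 , 158 , 206 , 260
Second differences: 36 , 42 , 48 , 54
Third differences: 6 , 6 , 6
Third differences constant at 6.
54 + 6 = 60;  260 + 60 = 320;  906 + 320 = 1226
60 + 6 = 66;  320 + 66 = 386;  1226 + 386 = 1612
66 + 6 = 72;  386 + 72 = 458;  1612 + 458 = 2070

2070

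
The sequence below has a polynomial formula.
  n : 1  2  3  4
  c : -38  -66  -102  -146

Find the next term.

-28, -36, -44
-8, -8
Constant second difference = -8, so extend:
-44 − 8 = -52;  -146 − 52 = -198

-198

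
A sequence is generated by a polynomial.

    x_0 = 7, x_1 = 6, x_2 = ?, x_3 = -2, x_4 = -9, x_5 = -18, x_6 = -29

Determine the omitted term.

3

Using the last 4 terms:
-7, -9, -11
-2, -2
Constant second difference = -2.
Extend backward: -7 + 2 = -5;  -2 + 5 = 3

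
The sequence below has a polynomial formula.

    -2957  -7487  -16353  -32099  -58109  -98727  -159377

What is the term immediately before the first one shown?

First differences: -4530  -8866  -15746  -26010  -40618  -60650
Second differences: -4336  -6880  -10264  -14608  -20032
Third differences: -2544  -3384  -4344  -5424
Fourth differences: -840  -960  -1080
Fifth differences: -120  -120
The fifth differences are constant at -120.
Work back: -840 + 120 = -720;  -2544 + 720 = -1824;  -4336 + 1824 = -2512;  -4530 + 2512 = -2018;  -2957 + 2018 = -939

-939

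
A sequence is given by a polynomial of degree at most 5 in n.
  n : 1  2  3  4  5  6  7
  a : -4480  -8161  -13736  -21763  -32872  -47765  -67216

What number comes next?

-92071

D1: -3681, -5575, -8027, -11109, -14893, -19451
D2: -1894, -2452, -3082, -3784, -4558
D3: -558, -630, -702, -774
D4: -72, -72, -72
Fourth differences constant at -72.
-774 − 72 = -846;  -4558 − 846 = -5404;  -19451 − 5404 = -24855;  -67216 − 24855 = -92071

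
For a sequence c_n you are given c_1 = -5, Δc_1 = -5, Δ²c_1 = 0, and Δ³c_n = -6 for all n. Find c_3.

-15

Build the table forward from the leading diagonal:
Δ³: -6  -6  -6
Δ²: 0  -6  -12
Δ: -5  -5  -11
c: -5  -10  -15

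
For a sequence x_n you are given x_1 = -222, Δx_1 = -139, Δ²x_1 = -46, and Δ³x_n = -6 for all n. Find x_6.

-1437

Build the table forward from the leading diagonal:
Δ³: -6, -6, -6, -6, -6, -6
Δ²: -46, -52, -58, -64, -70, -76
Δ: -139, -185, -237, -295, -359, -429
x: -222, -361, -546, -783, -1078, -1437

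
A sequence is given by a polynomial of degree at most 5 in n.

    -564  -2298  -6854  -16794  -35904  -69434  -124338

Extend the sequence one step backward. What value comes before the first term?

-74

-1734  -4556  -9940  -19110  -33530  -54904
-2822  -5384  -9170  -14420  -21374
-2562  -3786  -5250  -6954
-1224  -1464  -1704
-240  -240
The fifth differences are constant at -240.
Work back: -1224 + 240 = -984;  -2562 + 984 = -1578;  -2822 + 1578 = -1244;  -1734 + 1244 = -490;  -564 + 490 = -74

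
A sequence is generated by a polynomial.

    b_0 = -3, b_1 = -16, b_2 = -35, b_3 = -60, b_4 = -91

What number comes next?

D1: -13 , -19 , -25 , -31
D2: -6 , -6 , -6
Second differences constant at -6.
-31 − 6 = -37;  -91 − 37 = -128

-128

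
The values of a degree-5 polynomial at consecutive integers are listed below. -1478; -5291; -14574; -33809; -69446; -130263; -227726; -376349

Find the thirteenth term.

-2653574

-3813  -9283  -19235  -35637  -60817  -97463  -148623
-5470  -9952  -16402  -25180  -36646  -51160
-4482  -6450  -8778  -11466  -14514
-1968  -2328  -2688  -3048
-360  -360  -360
Fifth differences constant at -360.
-3048 − 360 = -3408;  -14514 − 3408 = -17922;  -51160 − 17922 = -69082;  -148623 − 69082 = -217705;  -376349 − 217705 = -594054
-3408 − 360 = -3768;  -17922 − 3768 = -21690;  -69082 − 21690 = -90772;  -217705 − 90772 = -308477;  -594054 − 308477 = -902531
-3768 − 360 = -4128;  -21690 − 4128 = -25818;  -90772 − 25818 = -116590;  -308477 − 116590 = -425067;  -902531 − 425067 = -1327598
-4128 − 360 = -4488;  -25818 − 4488 = -30306;  -116590 − 30306 = -146896;  -425067 − 146896 = -571963;  -1327598 − 571963 = -1899561
-4488 − 360 = -4848;  -30306 − 4848 = -35154;  -146896 − 35154 = -182050;  -571963 − 182050 = -754013;  -1899561 − 754013 = -2653574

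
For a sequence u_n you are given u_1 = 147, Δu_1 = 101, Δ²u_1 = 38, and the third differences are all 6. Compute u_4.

Build the table forward from the leading diagonal:
D3: 6, 6, 6, 6
D2: 38, 44, 50, 56
D1: 101, 139, 183, 233
u: 147, 248, 387, 570

570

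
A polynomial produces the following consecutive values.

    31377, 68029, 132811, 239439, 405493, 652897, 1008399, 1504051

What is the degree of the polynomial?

5

36652, 64782, 106628, 166054, 247404, 355502, 495652
28130, 41846, 59426, 81350, 108098, 140150
13716, 17580, 21924, 26748, 32052
3864, 4344, 4824, 5304
480, 480, 480
The fifth differences are constant, so the polynomial has degree 5.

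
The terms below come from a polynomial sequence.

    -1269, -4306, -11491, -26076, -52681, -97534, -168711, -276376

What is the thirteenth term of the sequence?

-1894161

-3037, -7185, -14585, -26605, -44853, -71177, -107665
-4148, -7400, -12020, -18248, -26324, -36488
-3252, -4620, -6228, -8076, -10164
-1368, -1608, -1848, -2088
-240, -240, -240
Fifth differences constant at -240.
-2088 − 240 = -2328;  -10164 − 2328 = -12492;  -36488 − 12492 = -48980;  -107665 − 48980 = -156645;  -276376 − 156645 = -433021
-2328 − 240 = -2568;  -12492 − 2568 = -15060;  -48980 − 15060 = -64040;  -156645 − 64040 = -220685;  -433021 − 220685 = -653706
-2568 − 240 = -2808;  -15060 − 2808 = -17868;  -64040 − 17868 = -81908;  -220685 − 81908 = -302593;  -653706 − 302593 = -956299
-2808 − 240 = -3048;  -17868 − 3048 = -20916;  -81908 − 20916 = -102824;  -302593 − 102824 = -405417;  -956299 − 405417 = -1361716
-3048 − 240 = -3288;  -20916 − 3288 = -24204;  -102824 − 24204 = -127028;  -405417 − 127028 = -532445;  -1361716 − 532445 = -1894161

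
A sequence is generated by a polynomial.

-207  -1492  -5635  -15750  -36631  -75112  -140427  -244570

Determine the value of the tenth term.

D1: -1285  -4143  -10115  -20881  -38481  -65315  -104143
D2: -2858  -5972  -10766  -17600  -26834  -38828
D3: -3114  -4794  -6834  -9234  -11994
D4: -1680  -2040  -2400  -2760
D5: -360  -360  -360
Fifth differences constant at -360.
-2760 − 360 = -3120;  -11994 − 3120 = -15114;  -38828 − 15114 = -53942;  -104143 − 53942 = -158085;  -244570 − 158085 = -402655
-3120 − 360 = -3480;  -15114 − 3480 = -18594;  -53942 − 18594 = -72536;  -158085 − 72536 = -230621;  -402655 − 230621 = -633276

-633276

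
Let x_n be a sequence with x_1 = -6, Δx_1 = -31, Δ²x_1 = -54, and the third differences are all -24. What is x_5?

Build the table forward from the leading diagonal:
Third differences: -24  -24  -24  -24  -24
Second differences: -54  -78  -102  -126  -150
First differences: -31  -85  -163  -265  -391
x: -6  -37  -122  -285  -550

-550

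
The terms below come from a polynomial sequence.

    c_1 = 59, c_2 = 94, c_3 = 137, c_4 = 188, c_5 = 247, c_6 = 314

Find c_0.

32

First differences: 35  43  51  59  67
Second differences: 8  8  8  8
The second differences are constant at 8.
Work back: 35 − 8 = 27;  59 − 27 = 32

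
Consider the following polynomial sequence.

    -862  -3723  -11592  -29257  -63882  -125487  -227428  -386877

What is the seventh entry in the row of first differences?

-159449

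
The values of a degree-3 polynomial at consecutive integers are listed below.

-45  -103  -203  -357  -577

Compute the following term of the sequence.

-875

Δ: -58, -100, -154, -220
Δ²: -42, -54, -66
Δ³: -12, -12
Third differences constant at -12.
-66 − 12 = -78;  -220 − 78 = -298;  -577 − 298 = -875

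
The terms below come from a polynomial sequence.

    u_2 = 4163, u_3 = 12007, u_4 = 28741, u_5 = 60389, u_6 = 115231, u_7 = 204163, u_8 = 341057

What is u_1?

7844, 16734, 31648, 54842, 88932, 136894
8890, 14914, 23194, 34090, 47962
6024, 8280, 10896, 13872
2256, 2616, 2976
360, 360
The fifth differences are constant at 360.
Work back: 2256 − 360 = 1896;  6024 − 1896 = 4128;  8890 − 4128 = 4762;  7844 − 4762 = 3082;  4163 − 3082 = 1081

1081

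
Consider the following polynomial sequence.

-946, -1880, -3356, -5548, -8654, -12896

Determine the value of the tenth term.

First differences: -934 , -1476 , -2192 , -3106 , -4242
Second differences: -542 , -716 , -914 , -1136
Third differences: -174 , -198 , -222
Fourth differences: -24 , -24
Fourth differences constant at -24.
-222 − 24 = -246;  -1136 − 246 = -1382;  -4242 − 1382 = -5624;  -12896 − 5624 = -18520
-246 − 24 = -270;  -1382 − 270 = -1652;  -5624 − 1652 = -7276;  -18520 − 7276 = -25796
-270 − 24 = -294;  -1652 − 294 = -1946;  -7276 − 1946 = -9222;  -25796 − 9222 = -35018
-294 − 24 = -318;  -1946 − 318 = -2264;  -9222 − 2264 = -11486;  -35018 − 11486 = -46504

-46504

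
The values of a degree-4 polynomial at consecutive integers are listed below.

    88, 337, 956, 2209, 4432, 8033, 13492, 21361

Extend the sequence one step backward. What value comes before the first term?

D1: 249, 619, 1253, 2223, 3601, 5459, 7869
D2: 370, 634, 970, 1378, 1858, 2410
D3: 264, 336, 408, 480, 552
D4: 72, 72, 72, 72
The fourth differences are constant at 72.
Work back: 264 − 72 = 192;  370 − 192 = 178;  249 − 178 = 71;  88 − 71 = 17

17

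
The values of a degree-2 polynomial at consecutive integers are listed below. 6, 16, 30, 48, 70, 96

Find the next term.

10 , 14 , 18 , 22 , 26
4 , 4 , 4 , 4
Constant second difference = 4, so extend:
26 + 4 = 30;  96 + 30 = 126

126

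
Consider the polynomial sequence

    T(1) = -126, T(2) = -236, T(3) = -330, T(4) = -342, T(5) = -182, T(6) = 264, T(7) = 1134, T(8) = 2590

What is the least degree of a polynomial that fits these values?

4

Δ: -110, -94, -12, 160, 446, 870, 1456
Δ²: 16, 82, 172, 286, 424, 586
Δ³: 66, 90, 114, 138, 162
Δ⁴: 24, 24, 24, 24
The fourth differences are constant, so the polynomial has degree 4.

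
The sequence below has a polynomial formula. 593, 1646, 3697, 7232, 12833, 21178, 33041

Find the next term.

49292

1053, 2051, 3535, 5601, 8345, 11863
998, 1484, 2066, 2744, 3518
486, 582, 678, 774
96, 96, 96
Constant fourth difference = 96, so extend:
774 + 96 = 870;  3518 + 870 = 4388;  11863 + 4388 = 16251;  33041 + 16251 = 49292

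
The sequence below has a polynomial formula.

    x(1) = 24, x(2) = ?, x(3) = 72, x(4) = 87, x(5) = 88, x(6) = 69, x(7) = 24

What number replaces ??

49

Using the last 5 terms:
First differences: 15  1  -19  -45
Second differences: -14  -20  -26
Third differences: -6  -6
Constant third difference = -6.
Extend backward: -14 + 6 = -8;  15 + 8 = 23;  72 − 23 = 49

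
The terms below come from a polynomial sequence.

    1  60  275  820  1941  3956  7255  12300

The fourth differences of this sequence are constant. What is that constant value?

72

D1: 59, 215, 545, 1121, 2015, 3299, 5045
D2: 156, 330, 576, 894, 1284, 1746
D3: 174, 246, 318, 390, 462
D4: 72, 72, 72, 72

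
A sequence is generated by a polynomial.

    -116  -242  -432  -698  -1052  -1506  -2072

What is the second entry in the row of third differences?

First differences: -126, -190, -266, -354, -454, -566
Second differences: -64, -76, -88, -100, -112
Third differences: -12, -12, -12, -12

-12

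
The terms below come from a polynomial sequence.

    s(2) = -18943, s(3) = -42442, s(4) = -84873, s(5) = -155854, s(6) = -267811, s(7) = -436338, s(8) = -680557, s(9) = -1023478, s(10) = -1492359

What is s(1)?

-7206

-23499, -42431, -70981, -111957, -168527, -244219, -342921, -468881
-18932, -28550, -40976, -56570, -75692, -98702, -125960
-9618, -12426, -15594, -19122, -23010, -27258
-2808, -3168, -3528, -3888, -4248
-360, -360, -360, -360
The fifth differences are constant at -360.
Work back: -2808 + 360 = -2448;  -9618 + 2448 = -7170;  -18932 + 7170 = -11762;  -23499 + 11762 = -11737;  -18943 + 11737 = -7206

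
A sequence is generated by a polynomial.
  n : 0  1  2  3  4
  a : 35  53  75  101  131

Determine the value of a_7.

245

D1: 18, 22, 26, 30
D2: 4, 4, 4
Constant second difference = 4, so extend:
30 + 4 = 34;  131 + 34 = 165
34 + 4 = 38;  165 + 38 = 203
38 + 4 = 42;  203 + 42 = 245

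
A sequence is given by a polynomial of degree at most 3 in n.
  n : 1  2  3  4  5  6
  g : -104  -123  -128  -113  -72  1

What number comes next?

Δ: -19, -5, 15, 41, 73
Δ²: 14, 20, 26, 32
Δ³: 6, 6, 6
Constant third difference = 6, so extend:
32 + 6 = 38;  73 + 38 = 111;  1 + 111 = 112

112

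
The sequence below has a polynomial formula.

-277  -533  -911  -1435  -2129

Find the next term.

Δ: -256, -378, -524, -694
Δ²: -122, -146, -170
Δ³: -24, -24
Constant third difference = -24, so extend:
-170 − 24 = -194;  -694 − 194 = -888;  -2129 − 888 = -3017

-3017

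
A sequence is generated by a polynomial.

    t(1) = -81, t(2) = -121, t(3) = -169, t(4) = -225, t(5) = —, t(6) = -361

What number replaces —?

Using the first 4 terms:
D1: -40, -48, -56
D2: -8, -8
Constant second difference = -8.
Extend forward: -56 − 8 = -64;  -225 − 64 = -289

-289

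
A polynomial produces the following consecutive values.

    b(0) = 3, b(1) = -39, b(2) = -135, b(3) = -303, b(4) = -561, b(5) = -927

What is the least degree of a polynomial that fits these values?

3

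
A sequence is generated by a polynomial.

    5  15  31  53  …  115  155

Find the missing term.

Using the first 4 terms:
First differences: 10  16  22
Second differences: 6  6
Constant second difference = 6.
Extend forward: 22 + 6 = 28;  53 + 28 = 81

81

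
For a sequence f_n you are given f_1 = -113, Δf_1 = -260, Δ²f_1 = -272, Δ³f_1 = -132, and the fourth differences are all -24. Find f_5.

-3337

Build the table forward from the leading diagonal:
Δ⁴: -24, -24, -24, -24, -24
Δ³: -132, -156, -180, -204, -228
Δ²: -272, -404, -560, -740, -944
Δ: -260, -532, -936, -1496, -2236
f: -113, -373, -905, -1841, -3337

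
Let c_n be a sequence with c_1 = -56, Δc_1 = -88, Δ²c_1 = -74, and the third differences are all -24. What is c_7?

Build the table forward from the leading diagonal:
Δ³: -24, -24, -24, -24, -24, -24, -24
Δ²: -74, -98, -122, -146, -170, -194, -218
Δ: -88, -162, -260, -382, -528, -698, -892
c: -56, -144, -306, -566, -948, -1476, -2174

-2174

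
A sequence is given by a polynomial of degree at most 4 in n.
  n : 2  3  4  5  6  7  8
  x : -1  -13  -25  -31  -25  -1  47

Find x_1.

5

Δ: -12, -12, -6, 6, 24, 48
Δ²: 0, 6, 12, 18, 24
Δ³: 6, 6, 6, 6
The third differences are constant at 6.
Work back: 0 − 6 = -6;  -12 + 6 = -6;  -1 + 6 = 5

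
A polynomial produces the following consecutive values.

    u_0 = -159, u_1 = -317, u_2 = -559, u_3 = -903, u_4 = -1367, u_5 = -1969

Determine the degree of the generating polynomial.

3

First differences: -158, -242, -344, -464, -602
Second differences: -84, -102, -120, -138
Third differences: -18, -18, -18
The third differences are constant, so the polynomial has degree 3.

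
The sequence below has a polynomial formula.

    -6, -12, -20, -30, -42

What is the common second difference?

D1: -6, -8, -10, -12
D2: -2, -2, -2

-2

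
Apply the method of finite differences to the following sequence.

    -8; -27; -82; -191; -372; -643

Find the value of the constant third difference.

-18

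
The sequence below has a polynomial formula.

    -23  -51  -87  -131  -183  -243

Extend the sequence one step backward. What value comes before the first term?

-3

First differences: -28  -36  -44  -52  -60
Second differences: -8  -8  -8  -8
The second differences are constant at -8.
Work back: -28 + 8 = -20;  -23 + 20 = -3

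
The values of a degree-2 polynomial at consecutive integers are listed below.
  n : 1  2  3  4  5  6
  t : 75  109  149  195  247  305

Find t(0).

47

Δ: 34, 40, 46, 52, 58
Δ²: 6, 6, 6, 6
The second differences are constant at 6.
Work back: 34 − 6 = 28;  75 − 28 = 47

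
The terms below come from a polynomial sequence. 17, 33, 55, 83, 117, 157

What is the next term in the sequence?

First differences: 16, 22, 28, 34, 40
Second differences: 6, 6, 6, 6
Second differences constant at 6.
40 + 6 = 46;  157 + 46 = 203

203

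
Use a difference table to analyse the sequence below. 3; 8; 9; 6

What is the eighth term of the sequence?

-46

5  1  -3
-4  -4
The second differences are constant (-4).
-3 − 4 = -7;  6 − 7 = -1
-7 − 4 = -11;  -1 − 11 = -12
-11 − 4 = -15;  -12 − 15 = -27
-15 − 4 = -19;  -27 − 19 = -46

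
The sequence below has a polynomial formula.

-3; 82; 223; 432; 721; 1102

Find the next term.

D1: 85  141  209  289  381
D2: 56  68  80  92
D3: 12  12  12
Constant third difference = 12, so extend:
92 + 12 = 104;  381 + 104 = 485;  1102 + 485 = 1587

1587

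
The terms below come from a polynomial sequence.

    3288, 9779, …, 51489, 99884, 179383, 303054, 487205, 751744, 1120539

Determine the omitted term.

Using the last 7 terms:
First differences: 48395  79499  123671  184151  264539  368795
Second differences: 31104  44172  60480  80388  104256
Third differences: 13068  16308  19908  23868
Fourth differences: 3240  3600  3960
Fifth differences: 360  360
Constant fifth difference = 360.
Extend backward: 3240 − 360 = 2880;  13068 − 2880 = 10188;  31104 − 10188 = 20916;  48395 − 20916 = 27479;  51489 − 27479 = 24010

24010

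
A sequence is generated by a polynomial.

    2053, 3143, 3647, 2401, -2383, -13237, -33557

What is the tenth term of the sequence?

-200753

D1: 1090  504  -1246  -4784  -10854  -20320
D2: -586  -1750  -3538  -6070  -9466
D3: -1164  -1788  -2532  -3396
D4: -624  -744  -864
D5: -120  -120
Fifth differences constant at -120.
-864 − 120 = -984;  -3396 − 984 = -4380;  -9466 − 4380 = -13846;  -20320 − 13846 = -34166;  -33557 − 34166 = -67723
-984 − 120 = -1104;  -4380 − 1104 = -5484;  -13846 − 5484 = -19330;  -34166 − 19330 = -53496;  -67723 − 53496 = -121219
-1104 − 120 = -1224;  -5484 − 1224 = -6708;  -19330 − 6708 = -26038;  -53496 − 26038 = -79534;  -121219 − 79534 = -200753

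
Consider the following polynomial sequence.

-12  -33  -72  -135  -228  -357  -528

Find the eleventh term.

-1752

First differences: -21  -39  -63  -93  -129  -171
Second differences: -18  -24  -30  -36  -42
Third differences: -6  -6  -6  -6
Third differences constant at -6.
-42 − 6 = -48;  -171 − 48 = -219;  -528 − 219 = -747
-48 − 6 = -54;  -219 − 54 = -273;  -747 − 273 = -1020
-54 − 6 = -60;  -273 − 60 = -333;  -1020 − 333 = -1353
-60 − 6 = -66;  -333 − 66 = -399;  -1353 − 399 = -1752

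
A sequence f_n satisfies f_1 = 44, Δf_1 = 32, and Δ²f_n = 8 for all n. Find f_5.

220

Build the table forward from the leading diagonal:
D2: 8, 8, 8, 8, 8
D1: 32, 40, 48, 56, 64
f: 44, 76, 116, 164, 220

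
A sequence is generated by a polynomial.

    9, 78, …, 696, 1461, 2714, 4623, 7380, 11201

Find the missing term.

Using the last 6 terms:
765  1253  1909  2757  3821
488  656  848  1064
168  192  216
24  24
Constant fourth difference = 24.
Extend backward: 168 − 24 = 144;  488 − 144 = 344;  765 − 344 = 421;  696 − 421 = 275

275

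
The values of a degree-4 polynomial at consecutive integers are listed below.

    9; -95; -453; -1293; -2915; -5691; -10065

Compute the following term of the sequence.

-104, -358, -840, -1622, -2776, -4374
-254, -482, -782, -1154, -1598
-228, -300, -372, -444
-72, -72, -72
The fourth differences are constant (-72).
-444 − 72 = -516;  -1598 − 516 = -2114;  -4374 − 2114 = -6488;  -10065 − 6488 = -16553

-16553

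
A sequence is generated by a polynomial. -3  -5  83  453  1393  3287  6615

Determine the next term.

Δ: -2 , 88 , 370 , 940 , 1894 , 3328
Δ²: 90 , 282 , 570 , 954 , 1434
Δ³: 192 , 288 , 384 , 480
Δ⁴: 96 , 96 , 96
The fourth differences are constant (96).
480 + 96 = 576;  1434 + 576 = 2010;  3328 + 2010 = 5338;  6615 + 5338 = 11953

11953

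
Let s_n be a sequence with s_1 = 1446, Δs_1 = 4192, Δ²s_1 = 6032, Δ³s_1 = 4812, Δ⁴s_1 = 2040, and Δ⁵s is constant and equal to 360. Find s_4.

36930

Build the table forward from the leading diagonal:
Δ⁵: 360  360  360  360
Δ⁴: 2040  2400  2760  3120
Δ³: 4812  6852  9252  12012
Δ²: 6032  10844  17696  26948
Δ: 4192  10224  21068  38764
s: 1446  5638  15862  36930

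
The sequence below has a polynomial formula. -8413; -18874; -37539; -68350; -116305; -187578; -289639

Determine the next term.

D1: -10461, -18665, -30811, -47955, -71273, -102061
D2: -8204, -12146, -17144, -23318, -30788
D3: -3942, -4998, -6174, -7470
D4: -1056, -1176, -1296
D5: -120, -120
The fifth differences are constant (-120).
-1296 − 120 = -1416;  -7470 − 1416 = -8886;  -30788 − 8886 = -39674;  -102061 − 39674 = -141735;  -289639 − 141735 = -431374

-431374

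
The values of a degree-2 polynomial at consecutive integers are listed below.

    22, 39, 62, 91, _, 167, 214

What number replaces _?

126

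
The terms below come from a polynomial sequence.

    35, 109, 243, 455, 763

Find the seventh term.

1739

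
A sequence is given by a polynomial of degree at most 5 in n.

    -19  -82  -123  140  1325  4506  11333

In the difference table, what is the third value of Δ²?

922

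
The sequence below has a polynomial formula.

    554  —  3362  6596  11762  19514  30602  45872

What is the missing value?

Using the last 6 terms:
D1: 3234, 5166, 7752, 11088, 15270
D2: 1932, 2586, 3336, 4182
D3: 654, 750, 846
D4: 96, 96
Constant fourth difference = 96.
Extend backward: 654 − 96 = 558;  1932 − 558 = 1374;  3234 − 1374 = 1860;  3362 − 1860 = 1502

1502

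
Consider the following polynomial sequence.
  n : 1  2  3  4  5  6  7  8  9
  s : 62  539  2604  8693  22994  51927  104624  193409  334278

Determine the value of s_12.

1294509

Δ: 477, 2065, 6089, 14301, 28933, 52697, 88785, 140869
Δ²: 1588, 4024, 8212, 14632, 23764, 36088, 52084
Δ³: 2436, 4188, 6420, 9132, 12324, 15996
Δ⁴: 1752, 2232, 2712, 3192, 3672
Δ⁵: 480, 480, 480, 480
Fifth differences constant at 480.
3672 + 480 = 4152;  15996 + 4152 = 20148;  52084 + 20148 = 72232;  140869 + 72232 = 213101;  334278 + 213101 = 547379
4152 + 480 = 4632;  20148 + 4632 = 24780;  72232 + 24780 = 97012;  213101 + 97012 = 310113;  547379 + 310113 = 857492
4632 + 480 = 5112;  24780 + 5112 = 29892;  97012 + 29892 = 126904;  310113 + 126904 = 437017;  857492 + 437017 = 1294509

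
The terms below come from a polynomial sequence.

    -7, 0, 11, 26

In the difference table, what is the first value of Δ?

7

Δ: 7, 11, 15
Δ²: 4, 4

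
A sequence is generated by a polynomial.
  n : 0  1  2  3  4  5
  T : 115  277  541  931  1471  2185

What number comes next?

3097

D1: 162  264  390  540  714
D2: 102  126  150  174
D3: 24  24  24
Constant third difference = 24, so extend:
174 + 24 = 198;  714 + 198 = 912;  2185 + 912 = 3097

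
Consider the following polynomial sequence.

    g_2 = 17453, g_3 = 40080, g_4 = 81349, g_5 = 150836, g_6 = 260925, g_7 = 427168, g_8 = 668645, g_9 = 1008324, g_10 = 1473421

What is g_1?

Δ: 22627  41269  69487  110089  166243  241477  339679  465097
Δ²: 18642  28218  40602  56154  75234  98202  125418
Δ³: 9576  12384  15552  19080  22968  27216
Δ⁴: 2808  3168  3528  3888  4248
Δ⁵: 360  360  360  360
The fifth differences are constant at 360.
Work back: 2808 − 360 = 2448;  9576 − 2448 = 7128;  18642 − 7128 = 11514;  22627 − 11514 = 11113;  17453 − 11113 = 6340

6340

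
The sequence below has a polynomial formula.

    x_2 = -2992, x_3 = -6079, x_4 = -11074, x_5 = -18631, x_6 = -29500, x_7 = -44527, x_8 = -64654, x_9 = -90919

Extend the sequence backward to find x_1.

-3087  -4995  -7557  -10869  -15027  -20127  -26265
-1908  -2562  -3312  -4158  -5100  -6138
-654  -750  -846  -942  -1038
-96  -96  -96  -96
The fourth differences are constant at -96.
Work back: -654 + 96 = -558;  -1908 + 558 = -1350;  -3087 + 1350 = -1737;  -2992 + 1737 = -1255

-1255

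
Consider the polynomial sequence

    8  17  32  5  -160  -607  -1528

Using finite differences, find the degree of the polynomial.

D1: 9, 15, -27, -165, -447, -921
D2: 6, -42, -138, -282, -474
D3: -48, -96, -144, -192
D4: -48, -48, -48
The fourth differences are constant, so the polynomial has degree 4.

4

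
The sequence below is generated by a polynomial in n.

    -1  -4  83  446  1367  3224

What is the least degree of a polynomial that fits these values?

Δ: -3, 87, 363, 921, 1857
Δ²: 90, 276, 558, 936
Δ³: 186, 282, 378
Δ⁴: 96, 96
The fourth differences are constant, so the polynomial has degree 4.

4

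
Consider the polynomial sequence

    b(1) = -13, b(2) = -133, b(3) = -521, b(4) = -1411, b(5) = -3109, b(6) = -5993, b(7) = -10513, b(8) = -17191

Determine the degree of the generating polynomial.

-120, -388, -890, -1698, -2884, -4520, -6678
-268, -502, -808, -1186, -1636, -2158
-234, -306, -378, -450, -522
-72, -72, -72, -72
The fourth differences are constant, so the polynomial has degree 4.

4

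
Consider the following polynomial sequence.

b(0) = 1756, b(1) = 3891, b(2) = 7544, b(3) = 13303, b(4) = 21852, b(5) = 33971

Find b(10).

182136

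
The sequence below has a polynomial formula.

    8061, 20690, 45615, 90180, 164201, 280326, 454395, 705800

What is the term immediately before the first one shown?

12629  24925  44565  74021  116125  174069  251405
12296  19640  29456  42104  57944  77336
7344  9816  12648  15840  19392
2472  2832  3192  3552
360  360  360
The fifth differences are constant at 360.
Work back: 2472 − 360 = 2112;  7344 − 2112 = 5232;  12296 − 5232 = 7064;  12629 − 7064 = 5565;  8061 − 5565 = 2496

2496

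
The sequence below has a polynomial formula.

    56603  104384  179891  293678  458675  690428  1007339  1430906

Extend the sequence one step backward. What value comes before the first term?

28130

First differences: 47781  75507  113787  164997  231753  316911  423567
Second differences: 27726  38280  51210  66756  85158  106656
Third differences: 10554  12930  15546  18402  21498
Fourth differences: 2376  2616  2856  3096
Fifth differences: 240  240  240
The fifth differences are constant at 240.
Work back: 2376 − 240 = 2136;  10554 − 2136 = 8418;  27726 − 8418 = 19308;  47781 − 19308 = 28473;  56603 − 28473 = 28130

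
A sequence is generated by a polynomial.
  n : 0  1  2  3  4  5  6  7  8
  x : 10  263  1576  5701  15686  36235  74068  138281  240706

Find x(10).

623360

253, 1313, 4125, 9985, 20549, 37833, 64213, 102425
1060, 2812, 5860, 10564, 17284, 26380, 38212
1752, 3048, 4704, 6720, 9096, 11832
1296, 1656, 2016, 2376, 2736
360, 360, 360, 360
Constant fifth difference = 360, so extend:
2736 + 360 = 3096;  11832 + 3096 = 14928;  38212 + 14928 = 53140;  102425 + 53140 = 155565;  240706 + 155565 = 396271
3096 + 360 = 3456;  14928 + 3456 = 18384;  53140 + 18384 = 71524;  155565 + 71524 = 227089;  396271 + 227089 = 623360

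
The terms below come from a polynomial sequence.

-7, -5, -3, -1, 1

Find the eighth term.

Δ: 2  2  2  2
Constant first difference = 2, so extend:
1 + 2 = 3
3 + 2 = 5
5 + 2 = 7

7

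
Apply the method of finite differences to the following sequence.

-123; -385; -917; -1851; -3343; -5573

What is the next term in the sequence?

D1: -262, -532, -934, -1492, -2230
D2: -270, -402, -558, -738
D3: -132, -156, -180
D4: -24, -24
Constant fourth difference = -24, so extend:
-180 − 24 = -204;  -738 − 204 = -942;  -2230 − 942 = -3172;  -5573 − 3172 = -8745

-8745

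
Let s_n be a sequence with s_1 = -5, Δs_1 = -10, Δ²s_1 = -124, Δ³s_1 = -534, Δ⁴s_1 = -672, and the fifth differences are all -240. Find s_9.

-93941

Build the table forward from the leading diagonal:
Δ⁵: -240, -240, -240, -240, -240, -240, -240, -240, -240
Δ⁴: -672, -912, -1152, -1392, -1632, -1872, -2112, -2352, -2592
Δ³: -534, -1206, -2118, -3270, -4662, -6294, -8166, -10278, -12630
Δ²: -124, -658, -1864, -3982, -7252, -11914, -18208, -26374, -36652
Δ: -10, -134, -792, -2656, -6638, -13890, -25804, -44012, -70386
s: -5, -15, -149, -941, -3597, -10235, -24125, -49929, -93941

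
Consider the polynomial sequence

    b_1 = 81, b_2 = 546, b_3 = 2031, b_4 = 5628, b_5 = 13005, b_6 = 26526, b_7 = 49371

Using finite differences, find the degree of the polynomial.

D1: 465, 1485, 3597, 7377, 13521, 22845
D2: 1020, 2112, 3780, 6144, 9324
D3: 1092, 1668, 2364, 3180
D4: 576, 696, 816
D5: 120, 120
The fifth differences are constant, so the polynomial has degree 5.

5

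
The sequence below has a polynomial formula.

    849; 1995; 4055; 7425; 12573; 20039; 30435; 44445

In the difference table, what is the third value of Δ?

First differences: 1146, 2060, 3370, 5148, 7466, 10396, 14010
Second differences: 914, 1310, 1778, 2318, 2930, 3614
Third differences: 396, 468, 540, 612, 684
Fourth differences: 72, 72, 72, 72

3370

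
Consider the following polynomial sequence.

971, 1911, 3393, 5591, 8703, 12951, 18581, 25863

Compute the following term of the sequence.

35091

First differences: 940, 1482, 2198, 3112, 4248, 5630, 7282
Second differences: 542, 716, 914, 1136, 1382, 1652
Third differences: 174, 198, 222, 246, 270
Fourth differences: 24, 24, 24, 24
Constant fourth difference = 24, so extend:
270 + 24 = 294;  1652 + 294 = 1946;  7282 + 1946 = 9228;  25863 + 9228 = 35091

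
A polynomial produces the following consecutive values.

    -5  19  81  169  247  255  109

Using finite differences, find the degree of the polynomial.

Δ: 24, 62, 88, 78, 8, -146
Δ²: 38, 26, -10, -70, -154
Δ³: -12, -36, -60, -84
Δ⁴: -24, -24, -24
The fourth differences are constant, so the polynomial has degree 4.

4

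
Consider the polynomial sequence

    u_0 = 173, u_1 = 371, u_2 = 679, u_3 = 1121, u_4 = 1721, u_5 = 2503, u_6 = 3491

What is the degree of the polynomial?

3

D1: 198, 308, 442, 600, 782, 988
D2: 110, 134, 158, 182, 206
D3: 24, 24, 24, 24
The third differences are constant, so the polynomial has degree 3.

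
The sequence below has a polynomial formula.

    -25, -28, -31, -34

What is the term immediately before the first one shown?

Δ: -3  -3  -3
The first differences are constant at -3.
Work back: -25 + 3 = -22

-22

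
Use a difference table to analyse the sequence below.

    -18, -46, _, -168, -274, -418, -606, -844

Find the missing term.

-94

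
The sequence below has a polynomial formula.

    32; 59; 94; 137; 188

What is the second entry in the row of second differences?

First differences: 27, 35, 43, 51
Second differences: 8, 8, 8

8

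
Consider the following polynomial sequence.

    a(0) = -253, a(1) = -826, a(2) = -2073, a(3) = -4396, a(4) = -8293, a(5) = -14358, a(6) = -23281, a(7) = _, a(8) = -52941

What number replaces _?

Using the first 7 terms:
D1: -573, -1247, -2323, -3897, -6065, -8923
D2: -674, -1076, -1574, -2168, -2858
D3: -402, -498, -594, -690
D4: -96, -96, -96
Constant fourth difference = -96.
Extend forward: -690 − 96 = -786;  -2858 − 786 = -3644;  -8923 − 3644 = -12567;  -23281 − 12567 = -35848

-35848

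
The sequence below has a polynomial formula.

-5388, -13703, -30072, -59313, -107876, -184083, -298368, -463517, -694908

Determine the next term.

-1010751

First differences: -8315  -16369  -29241  -48563  -76207  -114285  -165149  -231391
Second differences: -8054  -12872  -19322  -27644  -38078  -50864  -66242
Third differences: -4818  -6450  -8322  -10434  -12786  -15378
Fourth differences: -1632  -1872  -2112  -2352  -2592
Fifth differences: -240  -240  -240  -240
The fifth differences are constant (-240).
-2592 − 240 = -2832;  -15378 − 2832 = -18210;  -66242 − 18210 = -84452;  -231391 − 84452 = -315843;  -694908 − 315843 = -1010751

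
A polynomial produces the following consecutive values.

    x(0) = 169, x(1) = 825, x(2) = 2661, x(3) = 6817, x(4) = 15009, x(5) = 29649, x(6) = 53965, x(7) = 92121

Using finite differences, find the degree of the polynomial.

656, 1836, 4156, 8192, 14640, 24316, 38156
1180, 2320, 4036, 6448, 9676, 13840
1140, 1716, 2412, 3228, 4164
576, 696, 816, 936
120, 120, 120
The fifth differences are constant, so the polynomial has degree 5.

5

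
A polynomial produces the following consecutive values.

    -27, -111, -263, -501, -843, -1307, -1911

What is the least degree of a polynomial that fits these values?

3

D1: -84, -152, -238, -342, -464, -604
D2: -68, -86, -104, -122, -140
D3: -18, -18, -18, -18
The third differences are constant, so the polynomial has degree 3.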